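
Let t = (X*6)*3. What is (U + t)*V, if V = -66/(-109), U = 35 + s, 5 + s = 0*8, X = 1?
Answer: 3168/109 ≈ 29.064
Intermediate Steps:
s = -5 (s = -5 + 0*8 = -5 + 0 = -5)
U = 30 (U = 35 - 5 = 30)
V = 66/109 (V = -66*(-1/109) = 66/109 ≈ 0.60550)
t = 18 (t = (1*6)*3 = 6*3 = 18)
(U + t)*V = (30 + 18)*(66/109) = 48*(66/109) = 3168/109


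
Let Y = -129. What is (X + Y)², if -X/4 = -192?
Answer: 408321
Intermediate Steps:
X = 768 (X = -4*(-192) = 768)
(X + Y)² = (768 - 129)² = 639² = 408321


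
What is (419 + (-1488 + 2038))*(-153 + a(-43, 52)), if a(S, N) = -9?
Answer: -156978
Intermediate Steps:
(419 + (-1488 + 2038))*(-153 + a(-43, 52)) = (419 + (-1488 + 2038))*(-153 - 9) = (419 + 550)*(-162) = 969*(-162) = -156978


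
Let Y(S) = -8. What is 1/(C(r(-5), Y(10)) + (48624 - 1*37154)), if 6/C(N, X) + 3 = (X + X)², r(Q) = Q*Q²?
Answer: 253/2901916 ≈ 8.7184e-5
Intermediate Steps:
r(Q) = Q³
C(N, X) = 6/(-3 + 4*X²) (C(N, X) = 6/(-3 + (X + X)²) = 6/(-3 + (2*X)²) = 6/(-3 + 4*X²))
1/(C(r(-5), Y(10)) + (48624 - 1*37154)) = 1/(6/(-3 + 4*(-8)²) + (48624 - 1*37154)) = 1/(6/(-3 + 4*64) + (48624 - 37154)) = 1/(6/(-3 + 256) + 11470) = 1/(6/253 + 11470) = 1/(2901916/253) = 253/2901916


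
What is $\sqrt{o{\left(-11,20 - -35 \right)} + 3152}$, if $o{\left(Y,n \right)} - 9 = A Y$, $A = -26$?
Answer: $3 \sqrt{383} \approx 58.711$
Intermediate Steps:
$o{\left(Y,n \right)} = 9 - 26 Y$
$\sqrt{o{\left(-11,20 - -35 \right)} + 3152} = \sqrt{\left(9 - -286\right) + 3152} = \sqrt{\left(9 + 286\right) + 3152} = \sqrt{295 + 3152} = \sqrt{3447} = 3 \sqrt{383}$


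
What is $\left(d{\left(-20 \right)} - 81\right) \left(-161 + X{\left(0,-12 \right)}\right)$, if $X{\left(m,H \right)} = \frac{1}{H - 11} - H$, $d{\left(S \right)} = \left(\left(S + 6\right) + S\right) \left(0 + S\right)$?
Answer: $- \frac{2053372}{23} \approx -89277.0$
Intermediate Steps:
$d{\left(S \right)} = S \left(6 + 2 S\right)$ ($d{\left(S \right)} = \left(\left(6 + S\right) + S\right) S = \left(6 + 2 S\right) S = S \left(6 + 2 S\right)$)
$X{\left(m,H \right)} = \frac{1}{-11 + H} - H$
$\left(d{\left(-20 \right)} - 81\right) \left(-161 + X{\left(0,-12 \right)}\right) = \left(2 \left(-20\right) \left(3 - 20\right) - 81\right) \left(-161 + \frac{1 - \left(-12\right)^{2} + 11 \left(-12\right)}{-11 - 12}\right) = \left(2 \left(-20\right) \left(-17\right) - 81\right) \left(-161 + \frac{1 - 144 - 132}{-23}\right) = \left(680 - 81\right) \left(-161 - \frac{1 - 144 - 132}{23}\right) = 599 \left(-161 - - \frac{275}{23}\right) = 599 \left(-161 + \frac{275}{23}\right) = 599 \left(- \frac{3428}{23}\right) = - \frac{2053372}{23}$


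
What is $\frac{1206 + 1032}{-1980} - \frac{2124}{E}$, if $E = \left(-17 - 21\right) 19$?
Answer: $\frac{215807}{119130} \approx 1.8115$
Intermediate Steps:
$E = -722$ ($E = \left(-38\right) 19 = -722$)
$\frac{1206 + 1032}{-1980} - \frac{2124}{E} = \frac{1206 + 1032}{-1980} - \frac{2124}{-722} = 2238 \left(- \frac{1}{1980}\right) - - \frac{1062}{361} = - \frac{373}{330} + \frac{1062}{361} = \frac{215807}{119130}$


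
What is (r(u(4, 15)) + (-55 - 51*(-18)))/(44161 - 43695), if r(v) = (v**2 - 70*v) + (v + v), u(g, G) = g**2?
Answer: 31/466 ≈ 0.066524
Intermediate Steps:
r(v) = v**2 - 68*v (r(v) = (v**2 - 70*v) + 2*v = v**2 - 68*v)
(r(u(4, 15)) + (-55 - 51*(-18)))/(44161 - 43695) = (4**2*(-68 + 4**2) + (-55 - 51*(-18)))/(44161 - 43695) = (16*(-68 + 16) + (-55 + 918))/466 = (16*(-52) + 863)*(1/466) = (-832 + 863)*(1/466) = 31*(1/466) = 31/466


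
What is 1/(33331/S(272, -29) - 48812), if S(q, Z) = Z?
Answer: -29/1448879 ≈ -2.0015e-5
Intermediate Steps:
1/(33331/S(272, -29) - 48812) = 1/(33331/(-29) - 48812) = 1/(33331*(-1/29) - 48812) = 1/(-33331/29 - 48812) = 1/(-1448879/29) = -29/1448879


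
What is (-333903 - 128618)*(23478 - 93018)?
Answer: 32163710340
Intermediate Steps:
(-333903 - 128618)*(23478 - 93018) = -462521*(-69540) = 32163710340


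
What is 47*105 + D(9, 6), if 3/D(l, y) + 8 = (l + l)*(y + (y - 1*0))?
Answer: 1026483/208 ≈ 4935.0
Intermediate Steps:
D(l, y) = 3/(-8 + 4*l*y) (D(l, y) = 3/(-8 + (l + l)*(y + (y - 1*0))) = 3/(-8 + (2*l)*(y + (y + 0))) = 3/(-8 + (2*l)*(y + y)) = 3/(-8 + (2*l)*(2*y)) = 3/(-8 + 4*l*y))
47*105 + D(9, 6) = 47*105 + 3/(4*(-2 + 9*6)) = 4935 + 3/(4*(-2 + 54)) = 4935 + (¾)/52 = 4935 + (¾)*(1/52) = 4935 + 3/208 = 1026483/208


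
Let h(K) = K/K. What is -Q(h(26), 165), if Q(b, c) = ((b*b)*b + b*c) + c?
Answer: -331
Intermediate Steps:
h(K) = 1
Q(b, c) = c + b**3 + b*c (Q(b, c) = (b**2*b + b*c) + c = (b**3 + b*c) + c = c + b**3 + b*c)
-Q(h(26), 165) = -(165 + 1**3 + 1*165) = -(165 + 1 + 165) = -1*331 = -331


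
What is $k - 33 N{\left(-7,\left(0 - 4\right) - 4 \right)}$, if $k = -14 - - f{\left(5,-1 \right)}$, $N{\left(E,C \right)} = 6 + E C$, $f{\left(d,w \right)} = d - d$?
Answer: $-2060$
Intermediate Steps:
$f{\left(d,w \right)} = 0$
$N{\left(E,C \right)} = 6 + C E$
$k = -14$ ($k = -14 - \left(-1\right) 0 = -14 - 0 = -14 + 0 = -14$)
$k - 33 N{\left(-7,\left(0 - 4\right) - 4 \right)} = -14 - 33 \left(6 + \left(\left(0 - 4\right) - 4\right) \left(-7\right)\right) = -14 - 33 \left(6 + \left(-4 - 4\right) \left(-7\right)\right) = -14 - 33 \left(6 - -56\right) = -14 - 33 \left(6 + 56\right) = -14 - 2046 = -2060$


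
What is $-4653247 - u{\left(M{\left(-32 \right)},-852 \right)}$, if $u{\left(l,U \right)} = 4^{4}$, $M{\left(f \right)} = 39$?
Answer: $-4653503$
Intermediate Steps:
$u{\left(l,U \right)} = 256$
$-4653247 - u{\left(M{\left(-32 \right)},-852 \right)} = -4653247 - 256 = -4653503$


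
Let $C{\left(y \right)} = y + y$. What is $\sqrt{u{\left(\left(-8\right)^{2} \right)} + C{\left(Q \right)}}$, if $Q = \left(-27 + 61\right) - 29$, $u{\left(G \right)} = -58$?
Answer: $4 i \sqrt{3} \approx 6.9282 i$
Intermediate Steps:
$Q = 5$ ($Q = 34 - 29 = 5$)
$C{\left(y \right)} = 2 y$
$\sqrt{u{\left(\left(-8\right)^{2} \right)} + C{\left(Q \right)}} = \sqrt{-58 + 2 \cdot 5} = \sqrt{-58 + 10} = \sqrt{-48} = 4 i \sqrt{3}$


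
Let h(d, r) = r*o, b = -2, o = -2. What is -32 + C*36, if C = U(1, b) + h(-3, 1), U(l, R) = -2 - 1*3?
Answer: -284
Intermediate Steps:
h(d, r) = -2*r (h(d, r) = r*(-2) = -2*r)
U(l, R) = -5 (U(l, R) = -2 - 3 = -5)
C = -7 (C = -5 - 2*1 = -5 - 2 = -7)
-32 + C*36 = -32 - 7*36 = -32 - 252 = -284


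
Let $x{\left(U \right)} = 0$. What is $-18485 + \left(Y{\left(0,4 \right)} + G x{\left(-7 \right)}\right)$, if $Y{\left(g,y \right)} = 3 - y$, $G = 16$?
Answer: $-18486$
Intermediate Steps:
$-18485 + \left(Y{\left(0,4 \right)} + G x{\left(-7 \right)}\right) = -18485 + \left(\left(3 - 4\right) + 16 \cdot 0\right) = -18485 + \left(\left(3 - 4\right) + 0\right) = -18485 + \left(-1 + 0\right) = -18485 - 1 = -18486$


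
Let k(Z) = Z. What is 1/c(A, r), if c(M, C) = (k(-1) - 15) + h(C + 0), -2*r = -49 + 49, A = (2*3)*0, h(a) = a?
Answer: -1/16 ≈ -0.062500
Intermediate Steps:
A = 0 (A = 6*0 = 0)
r = 0 (r = -(-49 + 49)/2 = -½*0 = 0)
c(M, C) = -16 + C (c(M, C) = (-1 - 15) + (C + 0) = -16 + C)
1/c(A, r) = 1/(-16 + 0) = 1/(-16) = -1/16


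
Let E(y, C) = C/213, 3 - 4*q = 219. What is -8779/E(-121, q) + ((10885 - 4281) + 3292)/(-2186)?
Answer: 681187673/19674 ≈ 34624.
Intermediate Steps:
q = -54 (q = 3/4 - 1/4*219 = 3/4 - 219/4 = -54)
E(y, C) = C/213 (E(y, C) = C*(1/213) = C/213)
-8779/E(-121, q) + ((10885 - 4281) + 3292)/(-2186) = -8779/((1/213)*(-54)) + ((10885 - 4281) + 3292)/(-2186) = -8779/(-18/71) + (6604 + 3292)*(-1/2186) = -8779*(-71/18) + 9896*(-1/2186) = 623309/18 - 4948/1093 = 681187673/19674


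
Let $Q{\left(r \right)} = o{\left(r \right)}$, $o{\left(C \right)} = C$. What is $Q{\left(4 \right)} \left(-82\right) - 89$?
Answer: $-417$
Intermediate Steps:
$Q{\left(r \right)} = r$
$Q{\left(4 \right)} \left(-82\right) - 89 = 4 \left(-82\right) - 89 = -328 - 89 = -417$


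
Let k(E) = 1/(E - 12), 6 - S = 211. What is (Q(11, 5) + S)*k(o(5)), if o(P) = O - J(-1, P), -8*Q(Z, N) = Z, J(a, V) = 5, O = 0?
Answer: 1651/136 ≈ 12.140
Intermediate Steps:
S = -205 (S = 6 - 1*211 = 6 - 211 = -205)
Q(Z, N) = -Z/8
o(P) = -5 (o(P) = 0 - 1*5 = 0 - 5 = -5)
k(E) = 1/(-12 + E)
(Q(11, 5) + S)*k(o(5)) = (-1/8*11 - 205)/(-12 - 5) = (-11/8 - 205)/(-17) = -1651/8*(-1/17) = 1651/136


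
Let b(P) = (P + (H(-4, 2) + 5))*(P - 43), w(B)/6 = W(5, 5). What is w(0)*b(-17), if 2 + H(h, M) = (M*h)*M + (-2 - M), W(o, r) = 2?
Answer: 24480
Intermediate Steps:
w(B) = 12 (w(B) = 6*2 = 12)
H(h, M) = -4 - M + h*M² (H(h, M) = -2 + ((M*h)*M + (-2 - M)) = -2 + (h*M² + (-2 - M)) = -2 + (-2 - M + h*M²) = -4 - M + h*M²)
b(P) = (-43 + P)*(-17 + P) (b(P) = (P + ((-4 - 1*2 - 4*2²) + 5))*(P - 43) = (P + ((-4 - 2 - 4*4) + 5))*(-43 + P) = (P + ((-4 - 2 - 16) + 5))*(-43 + P) = (P + (-22 + 5))*(-43 + P) = (P - 17)*(-43 + P) = (-17 + P)*(-43 + P) = (-43 + P)*(-17 + P))
w(0)*b(-17) = 12*(731 + (-17)² - 60*(-17)) = 12*(731 + 289 + 1020) = 12*2040 = 24480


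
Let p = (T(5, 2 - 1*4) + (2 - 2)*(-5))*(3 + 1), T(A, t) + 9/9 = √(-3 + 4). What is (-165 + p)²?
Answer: 27225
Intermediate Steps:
T(A, t) = 0 (T(A, t) = -1 + √(-3 + 4) = -1 + √1 = -1 + 1 = 0)
p = 0 (p = (0 + (2 - 2)*(-5))*(3 + 1) = (0 + 0*(-5))*4 = (0 + 0)*4 = 0*4 = 0)
(-165 + p)² = (-165 + 0)² = (-165)² = 27225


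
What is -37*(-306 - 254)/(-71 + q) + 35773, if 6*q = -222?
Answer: 960691/27 ≈ 35581.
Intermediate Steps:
q = -37 (q = (1/6)*(-222) = -37)
-37*(-306 - 254)/(-71 + q) + 35773 = -37*(-306 - 254)/(-71 - 37) + 35773 = -(-20720)/(-108) + 35773 = -(-20720)*(-1)/108 + 35773 = -37*140/27 + 35773 = -5180/27 + 35773 = 960691/27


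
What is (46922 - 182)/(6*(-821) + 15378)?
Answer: 3895/871 ≈ 4.4719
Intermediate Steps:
(46922 - 182)/(6*(-821) + 15378) = 46740/(-4926 + 15378) = 46740/10452 = 46740*(1/10452) = 3895/871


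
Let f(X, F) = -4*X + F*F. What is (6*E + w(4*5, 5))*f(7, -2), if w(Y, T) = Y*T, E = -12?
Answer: -672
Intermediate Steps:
f(X, F) = F**2 - 4*X (f(X, F) = -4*X + F**2 = F**2 - 4*X)
w(Y, T) = T*Y
(6*E + w(4*5, 5))*f(7, -2) = (6*(-12) + 5*(4*5))*((-2)**2 - 4*7) = (-72 + 5*20)*(4 - 28) = (-72 + 100)*(-24) = 28*(-24) = -672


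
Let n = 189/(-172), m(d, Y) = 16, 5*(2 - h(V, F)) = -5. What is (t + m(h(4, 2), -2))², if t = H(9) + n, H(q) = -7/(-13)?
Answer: 1191837529/4999696 ≈ 238.38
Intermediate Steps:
h(V, F) = 3 (h(V, F) = 2 - ⅕*(-5) = 2 + 1 = 3)
H(q) = 7/13 (H(q) = -7*(-1/13) = 7/13)
n = -189/172 (n = 189*(-1/172) = -189/172 ≈ -1.0988)
t = -1253/2236 (t = 7/13 - 189/172 = -1253/2236 ≈ -0.56038)
(t + m(h(4, 2), -2))² = (-1253/2236 + 16)² = (34523/2236)² = 1191837529/4999696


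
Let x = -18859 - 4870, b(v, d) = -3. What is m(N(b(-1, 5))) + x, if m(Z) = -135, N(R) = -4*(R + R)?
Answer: -23864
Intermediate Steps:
N(R) = -8*R
x = -23729
m(N(b(-1, 5))) + x = -135 - 23729 = -23864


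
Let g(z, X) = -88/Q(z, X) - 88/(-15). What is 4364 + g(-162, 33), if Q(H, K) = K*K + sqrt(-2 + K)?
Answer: 7773128024/1778835 + 44*sqrt(31)/592945 ≈ 4369.8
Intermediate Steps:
Q(H, K) = K**2 + sqrt(-2 + K)
g(z, X) = 88/15 - 88/(X**2 + sqrt(-2 + X)) (g(z, X) = -88/(X**2 + sqrt(-2 + X)) - 88/(-15) = -88/(X**2 + sqrt(-2 + X)) - 88*(-1/15) = -88/(X**2 + sqrt(-2 + X)) + 88/15 = 88/15 - 88/(X**2 + sqrt(-2 + X)))
4364 + g(-162, 33) = 4364 + (88/15 - 88/(33**2 + sqrt(-2 + 33))) = 4364 + (88/15 - 88/(1089 + sqrt(31))) = 65548/15 - 88/(1089 + sqrt(31))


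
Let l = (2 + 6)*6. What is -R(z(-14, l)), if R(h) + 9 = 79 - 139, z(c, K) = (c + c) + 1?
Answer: 69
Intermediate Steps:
l = 48 (l = 8*6 = 48)
z(c, K) = 1 + 2*c (z(c, K) = 2*c + 1 = 1 + 2*c)
R(h) = -69 (R(h) = -9 + (79 - 139) = -9 - 60 = -69)
-R(z(-14, l)) = -1*(-69) = 69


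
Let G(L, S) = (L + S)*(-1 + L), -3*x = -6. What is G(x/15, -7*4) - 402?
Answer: -85016/225 ≈ -377.85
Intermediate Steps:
x = 2 (x = -⅓*(-6) = 2)
G(L, S) = (-1 + L)*(L + S)
G(x/15, -7*4) - 402 = ((2/15)² - 2/15 - (-7)*4 + (2/15)*(-7*4)) - 402 = ((2*(1/15))² - 2/15 - 1*(-28) + (2*(1/15))*(-28)) - 402 = ((2/15)² - 1*2/15 + 28 + (2/15)*(-28)) - 402 = (4/225 - 2/15 + 28 - 56/15) - 402 = 5434/225 - 402 = -85016/225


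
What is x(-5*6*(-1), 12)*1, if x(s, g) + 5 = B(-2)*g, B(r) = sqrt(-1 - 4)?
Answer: -5 + 12*I*sqrt(5) ≈ -5.0 + 26.833*I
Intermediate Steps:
B(r) = I*sqrt(5) (B(r) = sqrt(-5) = I*sqrt(5))
x(s, g) = -5 + I*g*sqrt(5) (x(s, g) = -5 + (I*sqrt(5))*g = -5 + I*g*sqrt(5))
x(-5*6*(-1), 12)*1 = (-5 + I*12*sqrt(5))*1 = (-5 + 12*I*sqrt(5))*1 = -5 + 12*I*sqrt(5)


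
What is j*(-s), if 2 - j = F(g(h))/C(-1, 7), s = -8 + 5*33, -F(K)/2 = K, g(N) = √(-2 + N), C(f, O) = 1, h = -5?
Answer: -314 - 314*I*√7 ≈ -314.0 - 830.77*I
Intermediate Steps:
F(K) = -2*K
s = 157 (s = -8 + 165 = 157)
j = 2 + 2*I*√7 (j = 2 - (-2*√(-2 - 5))/1 = 2 - (-2*I*√7) = 2 - (-2)*I*√7 = 2 + 2*I*√7 ≈ 2.0 + 5.2915*I)
j*(-s) = (2 + 2*I*√7)*(-1*157) = (2 + 2*I*√7)*(-157) = -314 - 314*I*√7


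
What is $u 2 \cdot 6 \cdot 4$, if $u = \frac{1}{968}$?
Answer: $\frac{6}{121} \approx 0.049587$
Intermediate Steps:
$u = \frac{1}{968} \approx 0.0010331$
$u 2 \cdot 6 \cdot 4 = \frac{2 \cdot 6 \cdot 4}{968} = \frac{12 \cdot 4}{968} = \frac{1}{968} \cdot 48 = \frac{6}{121}$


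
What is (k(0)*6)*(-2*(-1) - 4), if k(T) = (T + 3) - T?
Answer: -36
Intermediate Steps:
k(T) = 3 (k(T) = (3 + T) - T = 3)
(k(0)*6)*(-2*(-1) - 4) = (3*6)*(-2*(-1) - 4) = 18*(2 - 4) = 18*(-2) = -36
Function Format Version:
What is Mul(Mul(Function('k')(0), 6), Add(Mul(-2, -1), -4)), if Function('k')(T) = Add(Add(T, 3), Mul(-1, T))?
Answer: -36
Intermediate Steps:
Function('k')(T) = 3 (Function('k')(T) = Add(Add(3, T), Mul(-1, T)) = 3)
Mul(Mul(Function('k')(0), 6), Add(Mul(-2, -1), -4)) = Mul(Mul(3, 6), Add(Mul(-2, -1), -4)) = Mul(18, Add(2, -4)) = Mul(18, -2) = -36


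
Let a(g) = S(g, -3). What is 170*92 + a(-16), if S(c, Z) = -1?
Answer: 15639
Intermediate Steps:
a(g) = -1
170*92 + a(-16) = 170*92 - 1 = 15640 - 1 = 15639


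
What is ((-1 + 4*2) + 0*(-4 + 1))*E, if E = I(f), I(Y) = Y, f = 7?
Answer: 49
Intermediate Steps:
E = 7
((-1 + 4*2) + 0*(-4 + 1))*E = ((-1 + 4*2) + 0*(-4 + 1))*7 = ((-1 + 8) + 0*(-3))*7 = (7 + 0)*7 = 7*7 = 49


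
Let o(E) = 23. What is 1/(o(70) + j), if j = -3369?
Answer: -1/3346 ≈ -0.00029886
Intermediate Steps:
1/(o(70) + j) = 1/(23 - 3369) = 1/(-3346) = -1/3346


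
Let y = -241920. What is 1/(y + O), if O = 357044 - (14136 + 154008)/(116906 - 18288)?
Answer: 49309/5676565244 ≈ 8.6864e-6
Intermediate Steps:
O = 17605398524/49309 (O = 357044 - 168144/98618 = 357044 - 1*84072/49309 = 357044 - 84072/49309 = 17605398524/49309 ≈ 3.5704e+5)
1/(y + O) = 1/(-241920 + 17605398524/49309) = 1/(5676565244/49309) = 49309/5676565244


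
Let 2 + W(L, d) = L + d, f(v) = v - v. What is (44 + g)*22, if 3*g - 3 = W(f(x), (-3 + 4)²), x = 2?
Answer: 2948/3 ≈ 982.67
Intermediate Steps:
f(v) = 0
W(L, d) = -2 + L + d (W(L, d) = -2 + (L + d) = -2 + L + d)
g = ⅔ (g = 1 + (-2 + 0 + (-3 + 4)²)/3 = 1 + (-2 + 0 + 1²)/3 = 1 + (-2 + 0 + 1)/3 = 1 + (⅓)*(-1) = 1 - ⅓ = ⅔ ≈ 0.66667)
(44 + g)*22 = (44 + ⅔)*22 = (134/3)*22 = 2948/3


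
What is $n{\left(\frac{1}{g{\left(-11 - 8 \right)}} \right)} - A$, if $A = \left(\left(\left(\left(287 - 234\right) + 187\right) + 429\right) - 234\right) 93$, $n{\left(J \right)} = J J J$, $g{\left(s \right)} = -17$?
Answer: $- \frac{198755416}{4913} \approx -40455.0$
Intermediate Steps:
$n{\left(J \right)} = J^{3}$ ($n{\left(J \right)} = J^{2} J = J^{3}$)
$A = 40455$ ($A = \left(\left(\left(53 + 187\right) + 429\right) - 234\right) 93 = \left(\left(240 + 429\right) - 234\right) 93 = \left(669 - 234\right) 93 = 435 \cdot 93 = 40455$)
$n{\left(\frac{1}{g{\left(-11 - 8 \right)}} \right)} - A = \left(\frac{1}{-17}\right)^{3} - 40455 = \left(- \frac{1}{17}\right)^{3} - 40455 = - \frac{1}{4913} - 40455 = - \frac{198755416}{4913}$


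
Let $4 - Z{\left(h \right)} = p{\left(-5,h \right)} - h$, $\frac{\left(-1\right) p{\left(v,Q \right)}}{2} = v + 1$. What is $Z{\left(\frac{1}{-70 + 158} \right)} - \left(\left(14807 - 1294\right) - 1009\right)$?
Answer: $- \frac{1100703}{88} \approx -12508.0$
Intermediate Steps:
$p{\left(v,Q \right)} = -2 - 2 v$ ($p{\left(v,Q \right)} = - 2 \left(v + 1\right) = - 2 \left(1 + v\right) = -2 - 2 v$)
$Z{\left(h \right)} = -4 + h$ ($Z{\left(h \right)} = 4 - \left(\left(-2 - -10\right) - h\right) = 4 - \left(\left(-2 + 10\right) - h\right) = 4 - \left(8 - h\right) = 4 + \left(-8 + h\right) = -4 + h$)
$Z{\left(\frac{1}{-70 + 158} \right)} - \left(\left(14807 - 1294\right) - 1009\right) = \left(-4 + \frac{1}{-70 + 158}\right) - \left(\left(14807 - 1294\right) - 1009\right) = \left(-4 + \frac{1}{88}\right) - \left(13513 - 1009\right) = \left(-4 + \frac{1}{88}\right) - 12504 = - \frac{351}{88} - 12504 = - \frac{1100703}{88}$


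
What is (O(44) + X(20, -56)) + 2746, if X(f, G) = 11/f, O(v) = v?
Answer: 55811/20 ≈ 2790.6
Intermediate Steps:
(O(44) + X(20, -56)) + 2746 = (44 + 11/20) + 2746 = 891/20 + 2746 = 55811/20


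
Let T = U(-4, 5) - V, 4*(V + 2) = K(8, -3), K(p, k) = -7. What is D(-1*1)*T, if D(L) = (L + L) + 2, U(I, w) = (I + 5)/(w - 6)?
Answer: 0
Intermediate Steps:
U(I, w) = (5 + I)/(-6 + w)
V = -15/4 (V = -2 + (1/4)*(-7) = -2 - 7/4 = -15/4 ≈ -3.7500)
D(L) = 2 + 2*L (D(L) = 2*L + 2 = 2 + 2*L)
T = 11/4 (T = (5 - 4)/(-6 + 5) - 1*(-15/4) = 1/(-1) + 15/4 = -1*1 + 15/4 = -1 + 15/4 = 11/4 ≈ 2.7500)
D(-1*1)*T = (2 + 2*(-1*1))*(11/4) = (2 + 2*(-1))*(11/4) = (2 - 2)*(11/4) = 0*(11/4) = 0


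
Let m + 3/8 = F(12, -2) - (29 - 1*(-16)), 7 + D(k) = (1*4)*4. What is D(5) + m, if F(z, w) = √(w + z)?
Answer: -291/8 + √10 ≈ -33.213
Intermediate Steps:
D(k) = 9 (D(k) = -7 + (1*4)*4 = -7 + 4*4 = -7 + 16 = 9)
m = -363/8 + √10 (m = -3/8 + (√(-2 + 12) - (29 - 1*(-16))) = -3/8 + (√10 - (29 + 16)) = -3/8 + (√10 - 1*45) = -3/8 + (√10 - 45) = -3/8 + (-45 + √10) = -363/8 + √10 ≈ -42.213)
D(5) + m = 9 + (-363/8 + √10) = -291/8 + √10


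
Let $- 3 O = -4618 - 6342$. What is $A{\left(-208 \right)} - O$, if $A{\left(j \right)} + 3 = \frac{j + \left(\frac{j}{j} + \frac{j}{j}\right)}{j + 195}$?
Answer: $- \frac{141979}{39} \approx -3640.5$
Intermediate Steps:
$A{\left(j \right)} = -3 + \frac{2 + j}{195 + j}$ ($A{\left(j \right)} = -3 + \frac{j + \left(\frac{j}{j} + \frac{j}{j}\right)}{j + 195} = -3 + \frac{j + \left(1 + 1\right)}{195 + j} = -3 + \frac{j + 2}{195 + j} = -3 + \frac{2 + j}{195 + j}$)
$O = \frac{10960}{3}$ ($O = - \frac{-4618 - 6342}{3} = \left(- \frac{1}{3}\right) \left(-10960\right) = \frac{10960}{3} \approx 3653.3$)
$A{\left(-208 \right)} - O = \frac{-583 - -416}{195 - 208} - \frac{10960}{3} = \frac{-583 + 416}{-13} - \frac{10960}{3} = \left(- \frac{1}{13}\right) \left(-167\right) - \frac{10960}{3} = \frac{167}{13} - \frac{10960}{3} = - \frac{141979}{39}$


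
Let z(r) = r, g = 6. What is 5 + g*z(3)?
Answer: 23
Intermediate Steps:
5 + g*z(3) = 5 + 6*3 = 5 + 18 = 23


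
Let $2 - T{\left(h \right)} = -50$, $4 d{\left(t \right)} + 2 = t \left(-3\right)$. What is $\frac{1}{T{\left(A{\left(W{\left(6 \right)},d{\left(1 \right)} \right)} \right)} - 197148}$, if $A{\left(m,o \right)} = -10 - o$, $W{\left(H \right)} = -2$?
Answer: $- \frac{1}{197096} \approx -5.0737 \cdot 10^{-6}$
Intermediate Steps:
$d{\left(t \right)} = - \frac{1}{2} - \frac{3 t}{4}$ ($d{\left(t \right)} = - \frac{1}{2} + \frac{t \left(-3\right)}{4} = - \frac{1}{2} + \frac{\left(-3\right) t}{4} = - \frac{1}{2} - \frac{3 t}{4}$)
$T{\left(h \right)} = 52$ ($T{\left(h \right)} = 2 - -50 = 2 + 50 = 52$)
$\frac{1}{T{\left(A{\left(W{\left(6 \right)},d{\left(1 \right)} \right)} \right)} - 197148} = \frac{1}{52 - 197148} = \frac{1}{-197096} = - \frac{1}{197096}$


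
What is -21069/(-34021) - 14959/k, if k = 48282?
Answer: 39102563/126353994 ≈ 0.30947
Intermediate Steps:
-21069/(-34021) - 14959/k = -21069/(-34021) - 14959/48282 = -21069*(-1/34021) - 14959*1/48282 = 21069/34021 - 14959/48282 = 39102563/126353994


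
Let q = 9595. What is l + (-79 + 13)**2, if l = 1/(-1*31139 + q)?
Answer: 93845663/21544 ≈ 4356.0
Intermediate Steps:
l = -1/21544 (l = 1/(-1*31139 + 9595) = 1/(-31139 + 9595) = 1/(-21544) = -1/21544 ≈ -4.6417e-5)
l + (-79 + 13)**2 = -1/21544 + (-79 + 13)**2 = -1/21544 + (-66)**2 = -1/21544 + 4356 = 93845663/21544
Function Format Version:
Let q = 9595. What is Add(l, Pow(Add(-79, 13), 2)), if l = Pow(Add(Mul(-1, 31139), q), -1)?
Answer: Rational(93845663, 21544) ≈ 4356.0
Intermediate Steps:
l = Rational(-1, 21544) (l = Pow(Add(Mul(-1, 31139), 9595), -1) = Pow(Add(-31139, 9595), -1) = Pow(-21544, -1) = Rational(-1, 21544) ≈ -4.6417e-5)
Add(l, Pow(Add(-79, 13), 2)) = Add(Rational(-1, 21544), Pow(Add(-79, 13), 2)) = Add(Rational(-1, 21544), Pow(-66, 2)) = Add(Rational(-1, 21544), 4356) = Rational(93845663, 21544)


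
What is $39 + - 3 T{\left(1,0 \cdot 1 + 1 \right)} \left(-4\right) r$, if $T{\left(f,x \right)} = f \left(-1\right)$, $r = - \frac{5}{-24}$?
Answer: $\frac{73}{2} \approx 36.5$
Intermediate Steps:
$r = \frac{5}{24}$ ($r = \left(-5\right) \left(- \frac{1}{24}\right) = \frac{5}{24} \approx 0.20833$)
$T{\left(f,x \right)} = - f$
$39 + - 3 T{\left(1,0 \cdot 1 + 1 \right)} \left(-4\right) r = 39 + - 3 \left(\left(-1\right) 1\right) \left(-4\right) \frac{5}{24} = 39 + \left(-3\right) \left(-1\right) \left(-4\right) \frac{5}{24} = 39 + 3 \left(-4\right) \frac{5}{24} = 39 - \frac{5}{2} = \frac{73}{2}$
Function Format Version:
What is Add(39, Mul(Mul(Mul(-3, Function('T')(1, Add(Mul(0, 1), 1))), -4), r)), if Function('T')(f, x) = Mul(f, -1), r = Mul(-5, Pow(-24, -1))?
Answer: Rational(73, 2) ≈ 36.500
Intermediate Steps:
r = Rational(5, 24) (r = Mul(-5, Rational(-1, 24)) = Rational(5, 24) ≈ 0.20833)
Function('T')(f, x) = Mul(-1, f)
Add(39, Mul(Mul(Mul(-3, Function('T')(1, Add(Mul(0, 1), 1))), -4), r)) = Add(39, Mul(Mul(Mul(-3, Mul(-1, 1)), -4), Rational(5, 24))) = Add(39, Mul(Mul(Mul(-3, -1), -4), Rational(5, 24))) = Add(39, Mul(Mul(3, -4), Rational(5, 24))) = Add(39, Mul(-12, Rational(5, 24))) = Add(39, Rational(-5, 2)) = Rational(73, 2)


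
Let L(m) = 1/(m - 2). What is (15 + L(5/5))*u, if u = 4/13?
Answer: 56/13 ≈ 4.3077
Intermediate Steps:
u = 4/13 (u = 4*(1/13) = 4/13 ≈ 0.30769)
L(m) = 1/(-2 + m)
(15 + L(5/5))*u = (15 + 1/(-2 + 5/5))*(4/13) = (15 + 1/(-2 + 5*(⅕)))*(4/13) = (15 + 1/(-2 + 1))*(4/13) = (15 + 1/(-1))*(4/13) = (15 - 1)*(4/13) = 14*(4/13) = 56/13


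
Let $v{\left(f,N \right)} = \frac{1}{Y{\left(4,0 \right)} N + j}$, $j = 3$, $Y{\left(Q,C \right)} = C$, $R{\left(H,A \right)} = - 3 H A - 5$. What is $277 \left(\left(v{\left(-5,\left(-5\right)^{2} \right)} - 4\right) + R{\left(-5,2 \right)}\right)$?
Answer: $\frac{17728}{3} \approx 5909.3$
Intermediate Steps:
$R{\left(H,A \right)} = -5 - 3 A H$ ($R{\left(H,A \right)} = - 3 A H - 5 = -5 - 3 A H$)
$v{\left(f,N \right)} = \frac{1}{3}$ ($v{\left(f,N \right)} = \frac{1}{0 N + 3} = \frac{1}{0 + 3} = \frac{1}{3}$)
$277 \left(\left(v{\left(-5,\left(-5\right)^{2} \right)} - 4\right) + R{\left(-5,2 \right)}\right) = 277 \left(\left(\frac{1}{3} - 4\right) - \left(5 + 6 \left(-5\right)\right)\right) = 277 \left(- \frac{11}{3} + \left(-5 + 30\right)\right) = 277 \left(- \frac{11}{3} + 25\right) = 277 \cdot \frac{64}{3} = \frac{17728}{3}$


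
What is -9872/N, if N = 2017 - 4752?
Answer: 9872/2735 ≈ 3.6095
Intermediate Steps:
N = -2735
-9872/N = -9872/(-2735) = -9872*(-1/2735) = 9872/2735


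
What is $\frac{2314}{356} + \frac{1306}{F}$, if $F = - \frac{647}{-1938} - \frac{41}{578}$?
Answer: $\frac{43083779}{8662} \approx 4973.9$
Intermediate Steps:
$F = \frac{4331}{16473}$ ($F = \left(-647\right) \left(- \frac{1}{1938}\right) - \frac{41}{578} = \frac{647}{1938} - \frac{41}{578} = \frac{4331}{16473} \approx 0.26292$)
$\frac{2314}{356} + \frac{1306}{F} = \frac{2314}{356} + \frac{1306}{\frac{4331}{16473}} = 2314 \cdot \frac{1}{356} + 1306 \cdot \frac{16473}{4331} = \frac{13}{2} + \frac{21513738}{4331} = \frac{43083779}{8662}$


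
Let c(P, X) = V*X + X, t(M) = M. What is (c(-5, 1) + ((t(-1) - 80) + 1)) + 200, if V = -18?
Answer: 103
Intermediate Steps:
c(P, X) = -17*X (c(P, X) = -18*X + X = -17*X)
(c(-5, 1) + ((t(-1) - 80) + 1)) + 200 = (-17*1 + ((-1 - 80) + 1)) + 200 = (-17 + (-81 + 1)) + 200 = (-17 - 80) + 200 = -97 + 200 = 103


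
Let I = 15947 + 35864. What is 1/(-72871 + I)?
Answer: -1/21060 ≈ -4.7483e-5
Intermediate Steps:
I = 51811
1/(-72871 + I) = 1/(-72871 + 51811) = 1/(-21060) = -1/21060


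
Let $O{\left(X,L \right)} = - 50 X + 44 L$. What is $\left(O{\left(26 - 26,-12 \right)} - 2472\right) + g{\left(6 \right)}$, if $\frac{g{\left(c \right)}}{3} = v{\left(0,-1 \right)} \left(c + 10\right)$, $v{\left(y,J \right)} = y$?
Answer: $-3000$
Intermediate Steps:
$g{\left(c \right)} = 0$ ($g{\left(c \right)} = 3 \cdot 0 \left(c + 10\right) = 3 \cdot 0 \left(10 + c\right) = 3 \cdot 0 = 0$)
$\left(O{\left(26 - 26,-12 \right)} - 2472\right) + g{\left(6 \right)} = \left(\left(- 50 \left(26 - 26\right) + 44 \left(-12\right)\right) - 2472\right) + 0 = \left(\left(- 50 \left(26 - 26\right) - 528\right) - 2472\right) + 0 = \left(\left(\left(-50\right) 0 - 528\right) - 2472\right) + 0 = \left(\left(0 - 528\right) - 2472\right) + 0 = \left(-528 - 2472\right) + 0 = -3000 + 0 = -3000$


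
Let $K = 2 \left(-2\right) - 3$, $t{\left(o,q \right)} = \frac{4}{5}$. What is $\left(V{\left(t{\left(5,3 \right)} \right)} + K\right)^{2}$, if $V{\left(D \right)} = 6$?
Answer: $1$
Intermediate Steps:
$t{\left(o,q \right)} = \frac{4}{5}$ ($t{\left(o,q \right)} = 4 \cdot \frac{1}{5} = \frac{4}{5}$)
$K = -7$ ($K = -4 - 3 = -7$)
$\left(V{\left(t{\left(5,3 \right)} \right)} + K\right)^{2} = \left(6 - 7\right)^{2} = \left(-1\right)^{2} = 1$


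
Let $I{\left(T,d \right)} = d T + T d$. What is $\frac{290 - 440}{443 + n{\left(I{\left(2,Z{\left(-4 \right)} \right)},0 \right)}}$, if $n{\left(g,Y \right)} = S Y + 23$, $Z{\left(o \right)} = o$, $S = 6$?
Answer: $- \frac{75}{233} \approx -0.32189$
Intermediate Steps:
$I{\left(T,d \right)} = 2 T d$ ($I{\left(T,d \right)} = T d + T d = 2 T d$)
$n{\left(g,Y \right)} = 23 + 6 Y$ ($n{\left(g,Y \right)} = 6 Y + 23 = 23 + 6 Y$)
$\frac{290 - 440}{443 + n{\left(I{\left(2,Z{\left(-4 \right)} \right)},0 \right)}} = \frac{290 - 440}{443 + \left(23 + 6 \cdot 0\right)} = - \frac{150}{443 + \left(23 + 0\right)} = - \frac{150}{443 + 23} = - \frac{150}{466} = \left(-150\right) \frac{1}{466} = - \frac{75}{233}$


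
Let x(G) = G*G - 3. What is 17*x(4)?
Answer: 221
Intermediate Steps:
x(G) = -3 + G² (x(G) = G² - 3 = -3 + G²)
17*x(4) = 17*(-3 + 4²) = 17*(-3 + 16) = 17*13 = 221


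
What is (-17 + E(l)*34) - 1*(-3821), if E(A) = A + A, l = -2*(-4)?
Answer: 4348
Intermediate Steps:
l = 8
E(A) = 2*A
(-17 + E(l)*34) - 1*(-3821) = (-17 + (2*8)*34) - 1*(-3821) = (-17 + 16*34) + 3821 = (-17 + 544) + 3821 = 527 + 3821 = 4348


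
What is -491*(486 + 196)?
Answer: -334862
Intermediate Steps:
-491*(486 + 196) = -491*682 = -334862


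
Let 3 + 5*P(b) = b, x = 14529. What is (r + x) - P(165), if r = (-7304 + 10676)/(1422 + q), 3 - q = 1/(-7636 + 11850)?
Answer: 435327766407/30024745 ≈ 14499.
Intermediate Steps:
P(b) = -⅗ + b/5
q = 12641/4214 (q = 3 - 1/(-7636 + 11850) = 3 - 1/4214 = 12641/4214 ≈ 2.9998)
r = 14209608/6004949 (r = (-7304 + 10676)/(1422 + 12641/4214) = 3372/(6004949/4214) = 3372*(4214/6004949) = 14209608/6004949 ≈ 2.3663)
(r + x) - P(165) = (14209608/6004949 + 14529) - (-⅗ + (⅕)*165) = 87260113629/6004949 - (-⅗ + 33) = 87260113629/6004949 - 1*162/5 = 87260113629/6004949 - 162/5 = 435327766407/30024745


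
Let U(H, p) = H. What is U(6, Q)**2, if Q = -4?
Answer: 36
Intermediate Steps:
U(6, Q)**2 = 6**2 = 36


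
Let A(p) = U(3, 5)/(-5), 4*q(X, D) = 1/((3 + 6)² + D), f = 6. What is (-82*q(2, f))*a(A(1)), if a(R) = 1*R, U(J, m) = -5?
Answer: -41/174 ≈ -0.23563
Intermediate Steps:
q(X, D) = 1/(4*(81 + D)) (q(X, D) = 1/(4*((3 + 6)² + D)) = 1/(4*(9² + D)) = 1/(4*(81 + D)))
A(p) = 1 (A(p) = -5/(-5) = -5*(-⅕) = 1)
a(R) = R
(-82*q(2, f))*a(A(1)) = -41/(2*(81 + 6))*1 = -41/(2*87)*1 = -82*1/348*1 = -41/174*1 = -41/174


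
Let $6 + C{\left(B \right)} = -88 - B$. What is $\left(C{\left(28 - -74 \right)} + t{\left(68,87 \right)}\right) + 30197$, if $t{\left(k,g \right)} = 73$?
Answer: $30074$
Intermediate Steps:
$C{\left(B \right)} = -94 - B$ ($C{\left(B \right)} = -6 - \left(88 + B\right) = -94 - B$)
$\left(C{\left(28 - -74 \right)} + t{\left(68,87 \right)}\right) + 30197 = \left(\left(-94 - \left(28 - -74\right)\right) + 73\right) + 30197 = \left(\left(-94 - \left(28 + 74\right)\right) + 73\right) + 30197 = \left(\left(-94 - 102\right) + 73\right) + 30197 = \left(-196 + 73\right) + 30197 = -123 + 30197 = 30074$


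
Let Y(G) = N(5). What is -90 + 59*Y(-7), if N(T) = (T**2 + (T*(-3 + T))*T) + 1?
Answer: 4394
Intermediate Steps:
N(T) = 1 + T**2 + T**2*(-3 + T) (N(T) = (T**2 + T**2*(-3 + T)) + 1 = 1 + T**2 + T**2*(-3 + T))
Y(G) = 76 (Y(G) = 1 + 5**3 - 2*5**2 = 1 + 125 - 2*25 = 1 + 125 - 50 = 76)
-90 + 59*Y(-7) = -90 + 59*76 = -90 + 4484 = 4394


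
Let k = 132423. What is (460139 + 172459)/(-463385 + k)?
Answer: -316299/165481 ≈ -1.9114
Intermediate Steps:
(460139 + 172459)/(-463385 + k) = (460139 + 172459)/(-463385 + 132423) = 632598/(-330962) = 632598*(-1/330962) = -316299/165481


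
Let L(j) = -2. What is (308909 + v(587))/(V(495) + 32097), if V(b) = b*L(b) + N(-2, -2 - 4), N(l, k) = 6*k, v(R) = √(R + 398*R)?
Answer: 308909/31071 + √234213/31071 ≈ 9.9576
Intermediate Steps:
v(R) = √399*√R (v(R) = √(399*R) = √399*√R)
V(b) = -36 - 2*b (V(b) = b*(-2) + 6*(-2 - 4) = -2*b + 6*(-6) = -2*b - 36 = -36 - 2*b)
(308909 + v(587))/(V(495) + 32097) = (308909 + √399*√587)/((-36 - 2*495) + 32097) = (308909 + √234213)/((-36 - 990) + 32097) = (308909 + √234213)/(-1026 + 32097) = (308909 + √234213)/31071 = (308909 + √234213)*(1/31071) = 308909/31071 + √234213/31071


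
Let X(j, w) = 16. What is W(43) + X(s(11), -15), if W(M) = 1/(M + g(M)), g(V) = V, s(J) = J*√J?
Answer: 1377/86 ≈ 16.012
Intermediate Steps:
s(J) = J^(3/2)
W(M) = 1/(2*M) (W(M) = 1/(M + M) = 1/(2*M))
W(43) + X(s(11), -15) = (½)/43 + 16 = (½)*(1/43) + 16 = 1/86 + 16 = 1377/86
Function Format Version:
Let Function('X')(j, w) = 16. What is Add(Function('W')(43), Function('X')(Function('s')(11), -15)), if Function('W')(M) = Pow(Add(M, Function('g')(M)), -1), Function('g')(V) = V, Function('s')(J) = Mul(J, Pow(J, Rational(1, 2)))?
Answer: Rational(1377, 86) ≈ 16.012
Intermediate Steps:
Function('s')(J) = Pow(J, Rational(3, 2))
Function('W')(M) = Mul(Rational(1, 2), Pow(M, -1)) (Function('W')(M) = Pow(Add(M, M), -1) = Pow(Mul(2, M), -1) = Mul(Rational(1, 2), Pow(M, -1)))
Add(Function('W')(43), Function('X')(Function('s')(11), -15)) = Add(Mul(Rational(1, 2), Pow(43, -1)), 16) = Add(Mul(Rational(1, 2), Rational(1, 43)), 16) = Add(Rational(1, 86), 16) = Rational(1377, 86)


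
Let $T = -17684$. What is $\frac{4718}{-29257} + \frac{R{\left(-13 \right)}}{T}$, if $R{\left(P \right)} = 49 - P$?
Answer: $- \frac{42623523}{258690394} \approx -0.16477$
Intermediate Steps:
$\frac{4718}{-29257} + \frac{R{\left(-13 \right)}}{T} = \frac{4718}{-29257} + \frac{49 - -13}{-17684} = 4718 \left(- \frac{1}{29257}\right) + \left(49 + 13\right) \left(- \frac{1}{17684}\right) = - \frac{4718}{29257} + 62 \left(- \frac{1}{17684}\right) = - \frac{4718}{29257} - \frac{31}{8842} = - \frac{42623523}{258690394}$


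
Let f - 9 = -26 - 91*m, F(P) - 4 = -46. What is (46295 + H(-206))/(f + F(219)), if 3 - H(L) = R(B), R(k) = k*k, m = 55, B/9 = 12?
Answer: -17317/2532 ≈ -6.8393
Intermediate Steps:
B = 108 (B = 9*12 = 108)
F(P) = -42 (F(P) = 4 - 46 = -42)
f = -5022 (f = 9 + (-26 - 91*55) = 9 + (-26 - 5005) = 9 - 5031 = -5022)
R(k) = k**2
H(L) = -11661 (H(L) = 3 - 1*108**2 = 3 - 1*11664 = 3 - 11664 = -11661)
(46295 + H(-206))/(f + F(219)) = (46295 - 11661)/(-5022 - 42) = 34634/(-5064) = 34634*(-1/5064) = -17317/2532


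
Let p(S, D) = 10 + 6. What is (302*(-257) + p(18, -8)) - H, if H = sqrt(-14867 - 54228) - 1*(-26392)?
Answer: -103990 - I*sqrt(69095) ≈ -1.0399e+5 - 262.86*I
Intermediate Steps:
p(S, D) = 16
H = 26392 + I*sqrt(69095) (H = sqrt(-69095) + 26392 = I*sqrt(69095) + 26392 = 26392 + I*sqrt(69095) ≈ 26392.0 + 262.86*I)
(302*(-257) + p(18, -8)) - H = (302*(-257) + 16) - (26392 + I*sqrt(69095)) = (-77614 + 16) + (-26392 - I*sqrt(69095)) = -77598 + (-26392 - I*sqrt(69095)) = -103990 - I*sqrt(69095)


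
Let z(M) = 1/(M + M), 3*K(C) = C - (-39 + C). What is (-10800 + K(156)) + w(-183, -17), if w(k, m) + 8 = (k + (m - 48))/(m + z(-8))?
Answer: -2943067/273 ≈ -10780.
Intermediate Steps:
K(C) = 13 (K(C) = (C - (-39 + C))/3 = (C + (39 - C))/3 = (⅓)*39 = 13)
z(M) = 1/(2*M)
w(k, m) = -8 + (-48 + k + m)/(-1/16 + m) (w(k, m) = -8 + (k + (m - 48))/(m + (½)/(-8)) = -8 + (k + (-48 + m))/(m + (½)*(-⅛)) = -8 + (-48 + k + m)/(m - 1/16) = -8 + (-48 + k + m)/(-1/16 + m))
(-10800 + K(156)) + w(-183, -17) = (-10800 + 13) + 8*(-95 - 14*(-17) + 2*(-183))/(-1 + 16*(-17)) = -10787 + 8*(-95 + 238 - 366)/(-1 - 272) = -10787 + 8*(-223)/(-273) = -10787 + 8*(-1/273)*(-223) = -10787 + 1784/273 = -2943067/273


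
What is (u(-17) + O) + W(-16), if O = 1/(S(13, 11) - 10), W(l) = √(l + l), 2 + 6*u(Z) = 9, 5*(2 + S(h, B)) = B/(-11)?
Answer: 397/366 + 4*I*√2 ≈ 1.0847 + 5.6569*I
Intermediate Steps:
S(h, B) = -2 - B/55 (S(h, B) = -2 + (B/(-11))/5 = -2 + (B*(-1/11))/5 = -2 + (-B/11)/5 = -2 - B/55)
u(Z) = 7/6 (u(Z) = -⅓ + (⅙)*9 = -⅓ + 3/2 = 7/6)
W(l) = √2*√l (W(l) = √(2*l) = √2*√l)
O = -5/61 (O = 1/((-2 - 1/55*11) - 10) = 1/((-2 - ⅕) - 10) = 1/(-11/5 - 10) = 1/(-61/5) = -5/61 ≈ -0.081967)
(u(-17) + O) + W(-16) = (7/6 - 5/61) + √2*√(-16) = 397/366 + √2*(4*I) = 397/366 + 4*I*√2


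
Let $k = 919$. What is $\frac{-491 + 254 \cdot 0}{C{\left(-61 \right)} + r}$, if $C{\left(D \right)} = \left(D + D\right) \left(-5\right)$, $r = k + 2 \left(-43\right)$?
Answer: $- \frac{491}{1443} \approx -0.34026$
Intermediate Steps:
$r = 833$ ($r = 919 + 2 \left(-43\right) = 919 - 86 = 833$)
$C{\left(D \right)} = - 10 D$ ($C{\left(D \right)} = 2 D \left(-5\right) = - 10 D$)
$\frac{-491 + 254 \cdot 0}{C{\left(-61 \right)} + r} = \frac{-491 + 254 \cdot 0}{\left(-10\right) \left(-61\right) + 833} = \frac{-491 + 0}{610 + 833} = - \frac{491}{1443}$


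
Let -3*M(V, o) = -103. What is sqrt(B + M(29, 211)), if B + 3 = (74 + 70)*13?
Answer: sqrt(17130)/3 ≈ 43.627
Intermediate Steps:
M(V, o) = 103/3 (M(V, o) = -1/3*(-103) = 103/3)
B = 1869 (B = -3 + (74 + 70)*13 = -3 + 144*13 = -3 + 1872 = 1869)
sqrt(B + M(29, 211)) = sqrt(1869 + 103/3) = sqrt(5710/3) = sqrt(17130)/3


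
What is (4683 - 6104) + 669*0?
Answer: -1421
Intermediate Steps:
(4683 - 6104) + 669*0 = -1421 + 0 = -1421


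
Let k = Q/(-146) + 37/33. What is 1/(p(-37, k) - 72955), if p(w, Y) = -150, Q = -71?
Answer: -1/73105 ≈ -1.3679e-5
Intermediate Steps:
k = 7745/4818 (k = -71/(-146) + 37/33 = -71*(-1/146) + 37*(1/33) = 71/146 + 37/33 = 7745/4818 ≈ 1.6075)
1/(p(-37, k) - 72955) = 1/(-150 - 72955) = 1/(-73105) = -1/73105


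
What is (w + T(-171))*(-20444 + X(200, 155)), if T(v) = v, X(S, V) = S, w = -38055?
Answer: 773847144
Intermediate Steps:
(w + T(-171))*(-20444 + X(200, 155)) = (-38055 - 171)*(-20444 + 200) = -38226*(-20244) = 773847144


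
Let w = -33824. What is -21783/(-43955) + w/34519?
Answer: -734806543/1517282645 ≈ -0.48429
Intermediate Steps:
-21783/(-43955) + w/34519 = -21783/(-43955) - 33824/34519 = -21783*(-1/43955) - 33824*1/34519 = 21783/43955 - 33824/34519 = -734806543/1517282645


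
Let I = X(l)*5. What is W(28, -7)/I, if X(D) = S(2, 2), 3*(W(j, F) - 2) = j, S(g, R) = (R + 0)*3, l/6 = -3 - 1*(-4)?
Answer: 17/45 ≈ 0.37778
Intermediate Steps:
l = 6 (l = 6*(-3 - 1*(-4)) = 6*(-3 + 4) = 6*1 = 6)
S(g, R) = 3*R (S(g, R) = R*3 = 3*R)
W(j, F) = 2 + j/3
X(D) = 6 (X(D) = 3*2 = 6)
I = 30 (I = 6*5 = 30)
W(28, -7)/I = (2 + (⅓)*28)/30 = (2 + 28/3)*(1/30) = (34/3)*(1/30) = 17/45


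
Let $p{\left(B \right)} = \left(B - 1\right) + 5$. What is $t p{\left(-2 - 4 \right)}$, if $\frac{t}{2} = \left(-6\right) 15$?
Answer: $360$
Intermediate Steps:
$p{\left(B \right)} = 4 + B$ ($p{\left(B \right)} = \left(-1 + B\right) + 5 = 4 + B$)
$t = -180$ ($t = 2 \left(\left(-6\right) 15\right) = 2 \left(-90\right) = -180$)
$t p{\left(-2 - 4 \right)} = - 180 \left(4 - 6\right) = \left(-180\right) \left(-2\right) = 360$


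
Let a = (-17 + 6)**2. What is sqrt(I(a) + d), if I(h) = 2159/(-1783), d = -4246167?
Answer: 4*I*sqrt(843684165710)/1783 ≈ 2060.6*I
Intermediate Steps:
a = 121 (a = (-11)**2 = 121)
I(h) = -2159/1783 (I(h) = 2159*(-1/1783) = -2159/1783)
sqrt(I(a) + d) = sqrt(-2159/1783 - 4246167) = sqrt(-7570917920/1783) = 4*I*sqrt(843684165710)/1783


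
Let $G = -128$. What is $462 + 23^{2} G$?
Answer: $-67250$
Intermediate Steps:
$462 + 23^{2} G = 462 + 23^{2} \left(-128\right) = 462 + 529 \left(-128\right) = 462 - 67712 = -67250$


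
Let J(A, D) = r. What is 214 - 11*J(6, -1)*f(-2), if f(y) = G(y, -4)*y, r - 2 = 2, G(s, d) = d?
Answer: -138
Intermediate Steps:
r = 4 (r = 2 + 2 = 4)
J(A, D) = 4
f(y) = -4*y
214 - 11*J(6, -1)*f(-2) = 214 - 11*4*(-4*(-2)) = 214 - 44*8 = 214 - 1*352 = 214 - 352 = -138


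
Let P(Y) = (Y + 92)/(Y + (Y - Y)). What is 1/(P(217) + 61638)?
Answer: 217/13375755 ≈ 1.6223e-5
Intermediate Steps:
P(Y) = (92 + Y)/Y (P(Y) = (92 + Y)/(Y + 0) = (92 + Y)/Y)
1/(P(217) + 61638) = 1/((92 + 217)/217 + 61638) = 1/((1/217)*309 + 61638) = 1/(309/217 + 61638) = 1/(13375755/217) = 217/13375755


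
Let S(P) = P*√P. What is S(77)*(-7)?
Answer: -539*√77 ≈ -4729.7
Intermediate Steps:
S(P) = P^(3/2)
S(77)*(-7) = 77^(3/2)*(-7) = (77*√77)*(-7) = -539*√77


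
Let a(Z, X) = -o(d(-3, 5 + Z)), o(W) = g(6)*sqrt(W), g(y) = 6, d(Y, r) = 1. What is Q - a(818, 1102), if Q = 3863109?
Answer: 3863115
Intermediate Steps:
o(W) = 6*sqrt(W)
a(Z, X) = -6 (a(Z, X) = -6*sqrt(1) = -6)
Q - a(818, 1102) = 3863109 - 1*(-6) = 3863109 + 6 = 3863115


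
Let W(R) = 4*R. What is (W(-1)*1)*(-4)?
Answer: 16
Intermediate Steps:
(W(-1)*1)*(-4) = ((4*(-1))*1)*(-4) = -4*1*(-4) = -4*(-4) = 16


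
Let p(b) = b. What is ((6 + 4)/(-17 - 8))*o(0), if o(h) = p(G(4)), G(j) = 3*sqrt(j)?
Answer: -12/5 ≈ -2.4000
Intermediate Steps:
o(h) = 6 (o(h) = 3*sqrt(4) = 3*2 = 6)
((6 + 4)/(-17 - 8))*o(0) = ((6 + 4)/(-17 - 8))*6 = (10/(-25))*6 = (10*(-1/25))*6 = -2/5*6 = -12/5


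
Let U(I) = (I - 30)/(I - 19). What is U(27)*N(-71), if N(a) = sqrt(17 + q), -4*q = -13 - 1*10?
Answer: -3*sqrt(91)/16 ≈ -1.7886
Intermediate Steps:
q = 23/4 (q = -(-13 - 1*10)/4 = -(-13 - 10)/4 = -1/4*(-23) = 23/4 ≈ 5.7500)
U(I) = (-30 + I)/(-19 + I)
N(a) = sqrt(91)/2 (N(a) = sqrt(17 + 23/4) = sqrt(91/4) = sqrt(91)/2)
U(27)*N(-71) = ((-30 + 27)/(-19 + 27))*(sqrt(91)/2) = (-3/8)*(sqrt(91)/2) = ((1/8)*(-3))*(sqrt(91)/2) = -3*sqrt(91)/16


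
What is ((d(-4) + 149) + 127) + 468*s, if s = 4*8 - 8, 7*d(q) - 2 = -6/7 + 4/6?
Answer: 1691714/147 ≈ 11508.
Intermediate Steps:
d(q) = 38/147 (d(q) = 2/7 + (-6/7 + 4/6)/7 = 2/7 + (-6*⅐ + 4*(⅙))/7 = 2/7 + (-6/7 + ⅔)/7 = 2/7 + (⅐)*(-4/21) = 2/7 - 4/147 = 38/147)
s = 24 (s = 32 - 8 = 24)
((d(-4) + 149) + 127) + 468*s = ((38/147 + 149) + 127) + 468*24 = (21941/147 + 127) + 11232 = 40610/147 + 11232 = 1691714/147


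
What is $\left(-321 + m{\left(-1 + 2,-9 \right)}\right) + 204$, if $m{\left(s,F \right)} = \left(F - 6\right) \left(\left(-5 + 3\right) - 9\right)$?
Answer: $48$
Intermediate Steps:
$m{\left(s,F \right)} = 66 - 11 F$ ($m{\left(s,F \right)} = \left(-6 + F\right) \left(-2 - 9\right) = \left(-6 + F\right) \left(-11\right) = 66 - 11 F$)
$\left(-321 + m{\left(-1 + 2,-9 \right)}\right) + 204 = \left(-321 + \left(66 - -99\right)\right) + 204 = \left(-321 + \left(66 + 99\right)\right) + 204 = \left(-321 + 165\right) + 204 = -156 + 204 = 48$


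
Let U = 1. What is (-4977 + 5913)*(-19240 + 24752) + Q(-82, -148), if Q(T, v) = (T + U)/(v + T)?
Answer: 1186623441/230 ≈ 5.1592e+6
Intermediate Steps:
Q(T, v) = (1 + T)/(T + v) (Q(T, v) = (T + 1)/(v + T) = (1 + T)/(T + v))
(-4977 + 5913)*(-19240 + 24752) + Q(-82, -148) = (-4977 + 5913)*(-19240 + 24752) + (1 - 82)/(-82 - 148) = 936*5512 - 81/(-230) = 5159232 - 1/230*(-81) = 5159232 + 81/230 = 1186623441/230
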